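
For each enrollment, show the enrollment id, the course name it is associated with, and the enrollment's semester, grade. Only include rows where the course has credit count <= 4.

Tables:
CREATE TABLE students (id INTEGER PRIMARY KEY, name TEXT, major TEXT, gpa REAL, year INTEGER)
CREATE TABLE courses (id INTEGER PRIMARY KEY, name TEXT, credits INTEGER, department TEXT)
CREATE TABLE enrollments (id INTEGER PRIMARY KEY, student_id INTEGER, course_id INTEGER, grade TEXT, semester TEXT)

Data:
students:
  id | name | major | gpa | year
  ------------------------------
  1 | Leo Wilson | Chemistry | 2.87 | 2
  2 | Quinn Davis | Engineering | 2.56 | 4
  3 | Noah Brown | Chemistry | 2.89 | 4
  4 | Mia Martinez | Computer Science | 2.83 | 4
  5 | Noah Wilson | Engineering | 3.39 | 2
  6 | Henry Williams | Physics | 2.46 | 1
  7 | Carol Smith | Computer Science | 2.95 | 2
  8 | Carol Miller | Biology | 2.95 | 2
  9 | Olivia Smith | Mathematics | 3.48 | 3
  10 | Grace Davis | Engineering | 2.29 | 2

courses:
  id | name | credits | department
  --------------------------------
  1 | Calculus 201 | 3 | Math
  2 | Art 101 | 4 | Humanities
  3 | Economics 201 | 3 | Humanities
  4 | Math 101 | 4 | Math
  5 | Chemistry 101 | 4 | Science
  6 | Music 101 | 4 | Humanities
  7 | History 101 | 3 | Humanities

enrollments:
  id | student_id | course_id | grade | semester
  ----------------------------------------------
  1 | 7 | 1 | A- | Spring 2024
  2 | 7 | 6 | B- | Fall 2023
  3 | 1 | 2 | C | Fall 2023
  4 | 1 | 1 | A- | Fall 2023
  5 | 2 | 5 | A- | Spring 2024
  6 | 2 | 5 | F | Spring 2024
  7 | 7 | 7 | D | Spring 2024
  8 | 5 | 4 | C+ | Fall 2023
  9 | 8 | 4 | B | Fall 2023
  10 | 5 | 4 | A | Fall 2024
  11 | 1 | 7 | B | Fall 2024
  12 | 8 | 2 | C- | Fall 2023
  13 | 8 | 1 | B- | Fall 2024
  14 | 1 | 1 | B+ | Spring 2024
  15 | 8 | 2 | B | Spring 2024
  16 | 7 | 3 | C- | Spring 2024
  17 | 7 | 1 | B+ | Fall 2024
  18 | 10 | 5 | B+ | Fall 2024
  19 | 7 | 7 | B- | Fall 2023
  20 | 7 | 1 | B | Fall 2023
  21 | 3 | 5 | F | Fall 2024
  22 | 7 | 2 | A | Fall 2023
SELECT c.id, p.name AS course, c.semester, c.grade FROM enrollments c JOIN courses p ON c.course_id = p.id WHERE p.credits <= 4

Execution result:
id | course | semester | grade
1 | Calculus 201 | Spring 2024 | A-
2 | Music 101 | Fall 2023 | B-
3 | Art 101 | Fall 2023 | C
4 | Calculus 201 | Fall 2023 | A-
5 | Chemistry 101 | Spring 2024 | A-
6 | Chemistry 101 | Spring 2024 | F
7 | History 101 | Spring 2024 | D
8 | Math 101 | Fall 2023 | C+
9 | Math 101 | Fall 2023 | B
10 | Math 101 | Fall 2024 | A
11 | History 101 | Fall 2024 | B
12 | Art 101 | Fall 2023 | C-
13 | Calculus 201 | Fall 2024 | B-
14 | Calculus 201 | Spring 2024 | B+
15 | Art 101 | Spring 2024 | B
16 | Economics 201 | Spring 2024 | C-
17 | Calculus 201 | Fall 2024 | B+
18 | Chemistry 101 | Fall 2024 | B+
19 | History 101 | Fall 2023 | B-
20 | Calculus 201 | Fall 2023 | B
21 | Chemistry 101 | Fall 2024 | F
22 | Art 101 | Fall 2023 | A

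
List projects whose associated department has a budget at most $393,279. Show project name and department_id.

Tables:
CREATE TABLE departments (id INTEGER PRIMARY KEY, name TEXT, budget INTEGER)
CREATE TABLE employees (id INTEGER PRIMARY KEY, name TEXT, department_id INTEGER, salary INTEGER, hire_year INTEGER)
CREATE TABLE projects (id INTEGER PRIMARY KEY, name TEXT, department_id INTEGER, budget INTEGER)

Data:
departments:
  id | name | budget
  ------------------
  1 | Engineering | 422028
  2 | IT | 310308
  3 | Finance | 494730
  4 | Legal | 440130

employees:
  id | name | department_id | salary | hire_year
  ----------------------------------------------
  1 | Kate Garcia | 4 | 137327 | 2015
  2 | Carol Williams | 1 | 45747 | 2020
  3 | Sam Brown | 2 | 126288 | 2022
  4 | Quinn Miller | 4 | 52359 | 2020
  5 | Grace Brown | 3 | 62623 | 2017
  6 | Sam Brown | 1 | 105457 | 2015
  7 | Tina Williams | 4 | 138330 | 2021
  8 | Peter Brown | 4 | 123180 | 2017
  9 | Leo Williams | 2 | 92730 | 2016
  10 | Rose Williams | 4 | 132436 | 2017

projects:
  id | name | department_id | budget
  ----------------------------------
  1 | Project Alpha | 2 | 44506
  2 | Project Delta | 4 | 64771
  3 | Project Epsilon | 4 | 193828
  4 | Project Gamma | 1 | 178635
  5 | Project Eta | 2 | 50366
SELECT name, department_id FROM projects WHERE department_id IN (SELECT id FROM departments WHERE budget <= 393279)

Execution result:
name | department_id
Project Alpha | 2
Project Eta | 2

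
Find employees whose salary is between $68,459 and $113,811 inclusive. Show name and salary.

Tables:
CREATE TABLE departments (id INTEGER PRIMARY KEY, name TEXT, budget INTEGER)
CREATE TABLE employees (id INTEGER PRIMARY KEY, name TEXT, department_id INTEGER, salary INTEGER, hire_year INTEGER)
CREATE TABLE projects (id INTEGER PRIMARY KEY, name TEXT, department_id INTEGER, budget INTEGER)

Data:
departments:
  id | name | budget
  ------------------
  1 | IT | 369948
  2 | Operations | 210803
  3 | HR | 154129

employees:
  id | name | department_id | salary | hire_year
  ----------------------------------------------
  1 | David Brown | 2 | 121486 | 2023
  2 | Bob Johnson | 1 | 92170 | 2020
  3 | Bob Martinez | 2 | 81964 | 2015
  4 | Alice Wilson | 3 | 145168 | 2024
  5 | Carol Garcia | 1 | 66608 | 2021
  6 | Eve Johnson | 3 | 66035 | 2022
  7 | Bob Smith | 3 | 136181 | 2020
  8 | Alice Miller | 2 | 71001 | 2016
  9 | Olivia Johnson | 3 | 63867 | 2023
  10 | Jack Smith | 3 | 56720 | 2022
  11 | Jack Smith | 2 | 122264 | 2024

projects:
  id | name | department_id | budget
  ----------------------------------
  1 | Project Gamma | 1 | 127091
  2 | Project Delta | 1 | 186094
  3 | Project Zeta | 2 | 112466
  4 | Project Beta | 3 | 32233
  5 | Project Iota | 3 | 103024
SELECT name, salary FROM employees WHERE salary BETWEEN 68459 AND 113811

Execution result:
name | salary
Bob Johnson | 92170
Bob Martinez | 81964
Alice Miller | 71001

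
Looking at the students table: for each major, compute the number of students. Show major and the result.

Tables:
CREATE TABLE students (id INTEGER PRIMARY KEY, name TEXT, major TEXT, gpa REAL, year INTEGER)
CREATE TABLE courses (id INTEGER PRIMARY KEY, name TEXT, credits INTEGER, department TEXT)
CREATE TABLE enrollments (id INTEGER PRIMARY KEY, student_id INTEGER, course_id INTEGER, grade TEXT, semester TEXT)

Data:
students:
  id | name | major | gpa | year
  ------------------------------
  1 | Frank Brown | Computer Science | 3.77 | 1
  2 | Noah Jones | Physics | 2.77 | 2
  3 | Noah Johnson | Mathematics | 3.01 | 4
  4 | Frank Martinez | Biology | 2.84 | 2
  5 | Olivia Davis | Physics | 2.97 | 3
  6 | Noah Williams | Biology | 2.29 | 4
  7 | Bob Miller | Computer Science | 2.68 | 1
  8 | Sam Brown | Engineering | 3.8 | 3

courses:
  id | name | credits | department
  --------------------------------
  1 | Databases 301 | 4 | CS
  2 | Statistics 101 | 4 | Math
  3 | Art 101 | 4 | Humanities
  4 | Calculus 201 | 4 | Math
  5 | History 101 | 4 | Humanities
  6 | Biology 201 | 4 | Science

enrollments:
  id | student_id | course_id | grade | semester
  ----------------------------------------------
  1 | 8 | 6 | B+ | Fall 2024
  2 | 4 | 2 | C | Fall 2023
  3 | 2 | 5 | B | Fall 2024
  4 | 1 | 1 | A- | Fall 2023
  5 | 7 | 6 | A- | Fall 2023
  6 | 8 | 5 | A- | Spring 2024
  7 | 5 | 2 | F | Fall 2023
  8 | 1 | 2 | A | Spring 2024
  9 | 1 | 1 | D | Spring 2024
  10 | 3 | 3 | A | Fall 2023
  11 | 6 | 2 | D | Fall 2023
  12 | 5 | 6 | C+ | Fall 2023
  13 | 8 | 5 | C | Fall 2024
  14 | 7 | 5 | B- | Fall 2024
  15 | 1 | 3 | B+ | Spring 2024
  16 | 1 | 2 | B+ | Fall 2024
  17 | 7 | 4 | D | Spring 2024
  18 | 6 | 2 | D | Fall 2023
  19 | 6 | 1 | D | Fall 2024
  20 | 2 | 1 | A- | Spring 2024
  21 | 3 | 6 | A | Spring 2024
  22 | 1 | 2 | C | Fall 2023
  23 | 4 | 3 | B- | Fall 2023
SELECT major, COUNT(*) AS n FROM students GROUP BY major

Execution result:
major | n
Biology | 2
Computer Science | 2
Engineering | 1
Mathematics | 1
Physics | 2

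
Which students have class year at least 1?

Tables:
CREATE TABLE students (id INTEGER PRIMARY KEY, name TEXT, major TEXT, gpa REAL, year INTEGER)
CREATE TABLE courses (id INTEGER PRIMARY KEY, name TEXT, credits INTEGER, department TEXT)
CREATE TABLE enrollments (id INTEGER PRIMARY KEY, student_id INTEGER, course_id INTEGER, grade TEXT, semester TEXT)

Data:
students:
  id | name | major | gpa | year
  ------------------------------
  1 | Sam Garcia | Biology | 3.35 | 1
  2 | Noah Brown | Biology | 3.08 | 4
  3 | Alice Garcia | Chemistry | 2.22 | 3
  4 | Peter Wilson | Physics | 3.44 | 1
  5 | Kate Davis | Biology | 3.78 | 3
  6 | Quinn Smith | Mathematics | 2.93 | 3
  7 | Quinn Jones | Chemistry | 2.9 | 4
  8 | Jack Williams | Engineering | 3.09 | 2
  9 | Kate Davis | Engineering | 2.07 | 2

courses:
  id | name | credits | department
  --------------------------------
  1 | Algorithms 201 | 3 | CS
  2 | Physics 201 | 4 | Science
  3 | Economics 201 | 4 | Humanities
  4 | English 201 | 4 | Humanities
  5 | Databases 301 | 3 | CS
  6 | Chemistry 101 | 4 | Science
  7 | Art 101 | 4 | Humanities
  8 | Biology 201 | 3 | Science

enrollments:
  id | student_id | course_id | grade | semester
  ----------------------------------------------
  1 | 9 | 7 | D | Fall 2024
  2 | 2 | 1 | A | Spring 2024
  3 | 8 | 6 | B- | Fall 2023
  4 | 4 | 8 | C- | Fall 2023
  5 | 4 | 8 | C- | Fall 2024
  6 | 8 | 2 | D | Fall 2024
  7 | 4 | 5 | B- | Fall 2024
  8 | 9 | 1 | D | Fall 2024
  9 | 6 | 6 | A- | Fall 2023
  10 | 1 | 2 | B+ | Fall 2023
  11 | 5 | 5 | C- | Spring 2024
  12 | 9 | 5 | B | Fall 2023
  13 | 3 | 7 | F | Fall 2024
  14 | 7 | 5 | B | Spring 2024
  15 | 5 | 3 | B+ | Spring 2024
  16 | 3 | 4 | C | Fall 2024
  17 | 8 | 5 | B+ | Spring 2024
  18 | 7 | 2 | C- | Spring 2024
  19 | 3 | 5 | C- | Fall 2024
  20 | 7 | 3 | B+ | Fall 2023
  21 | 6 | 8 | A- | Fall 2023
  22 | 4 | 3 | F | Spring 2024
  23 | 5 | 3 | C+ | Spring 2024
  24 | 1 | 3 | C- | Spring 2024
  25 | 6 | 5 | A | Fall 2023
SELECT name, year FROM students WHERE year >= 1

Execution result:
name | year
Sam Garcia | 1
Noah Brown | 4
Alice Garcia | 3
Peter Wilson | 1
Kate Davis | 3
Quinn Smith | 3
Quinn Jones | 4
Jack Williams | 2
Kate Davis | 2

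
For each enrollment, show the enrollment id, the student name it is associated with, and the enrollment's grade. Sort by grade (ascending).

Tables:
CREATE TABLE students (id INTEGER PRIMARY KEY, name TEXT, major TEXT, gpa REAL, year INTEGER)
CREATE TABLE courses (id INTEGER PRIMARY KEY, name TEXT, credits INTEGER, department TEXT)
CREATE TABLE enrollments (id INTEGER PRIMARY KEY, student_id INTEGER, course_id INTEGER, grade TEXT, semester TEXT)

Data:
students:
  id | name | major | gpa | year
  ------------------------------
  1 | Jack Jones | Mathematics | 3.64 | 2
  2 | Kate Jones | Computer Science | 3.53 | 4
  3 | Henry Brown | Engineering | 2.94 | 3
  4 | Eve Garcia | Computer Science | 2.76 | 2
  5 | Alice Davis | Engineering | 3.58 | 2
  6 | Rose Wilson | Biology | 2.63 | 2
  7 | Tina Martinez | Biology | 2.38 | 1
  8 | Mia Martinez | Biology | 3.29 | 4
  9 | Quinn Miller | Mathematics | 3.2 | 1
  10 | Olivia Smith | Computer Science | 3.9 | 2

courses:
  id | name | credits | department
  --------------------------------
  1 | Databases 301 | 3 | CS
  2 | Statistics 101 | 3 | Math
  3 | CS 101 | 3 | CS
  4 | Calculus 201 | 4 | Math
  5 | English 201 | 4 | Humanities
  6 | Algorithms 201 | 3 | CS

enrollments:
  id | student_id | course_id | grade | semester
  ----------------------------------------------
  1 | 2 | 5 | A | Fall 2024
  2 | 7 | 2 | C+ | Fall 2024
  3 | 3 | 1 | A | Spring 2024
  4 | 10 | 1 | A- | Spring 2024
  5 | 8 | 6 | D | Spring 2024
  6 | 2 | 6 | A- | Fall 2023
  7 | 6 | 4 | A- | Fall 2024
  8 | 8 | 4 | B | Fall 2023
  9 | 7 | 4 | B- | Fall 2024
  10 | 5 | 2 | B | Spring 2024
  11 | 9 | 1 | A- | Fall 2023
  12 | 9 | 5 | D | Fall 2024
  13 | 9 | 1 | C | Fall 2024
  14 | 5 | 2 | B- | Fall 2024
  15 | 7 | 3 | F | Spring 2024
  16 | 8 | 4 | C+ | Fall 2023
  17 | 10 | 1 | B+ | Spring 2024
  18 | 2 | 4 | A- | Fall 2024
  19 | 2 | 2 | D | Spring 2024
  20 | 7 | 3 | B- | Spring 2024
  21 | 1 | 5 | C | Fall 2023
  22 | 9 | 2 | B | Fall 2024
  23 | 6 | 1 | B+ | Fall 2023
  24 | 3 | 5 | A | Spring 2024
SELECT c.id, p.name AS student, c.grade FROM enrollments c JOIN students p ON c.student_id = p.id ORDER BY c.grade ASC

Execution result:
id | student | grade
1 | Kate Jones | A
3 | Henry Brown | A
24 | Henry Brown | A
4 | Olivia Smith | A-
6 | Kate Jones | A-
7 | Rose Wilson | A-
11 | Quinn Miller | A-
18 | Kate Jones | A-
8 | Mia Martinez | B
10 | Alice Davis | B
22 | Quinn Miller | B
17 | Olivia Smith | B+
23 | Rose Wilson | B+
9 | Tina Martinez | B-
14 | Alice Davis | B-
20 | Tina Martinez | B-
13 | Quinn Miller | C
21 | Jack Jones | C
2 | Tina Martinez | C+
16 | Mia Martinez | C+
5 | Mia Martinez | D
12 | Quinn Miller | D
19 | Kate Jones | D
15 | Tina Martinez | F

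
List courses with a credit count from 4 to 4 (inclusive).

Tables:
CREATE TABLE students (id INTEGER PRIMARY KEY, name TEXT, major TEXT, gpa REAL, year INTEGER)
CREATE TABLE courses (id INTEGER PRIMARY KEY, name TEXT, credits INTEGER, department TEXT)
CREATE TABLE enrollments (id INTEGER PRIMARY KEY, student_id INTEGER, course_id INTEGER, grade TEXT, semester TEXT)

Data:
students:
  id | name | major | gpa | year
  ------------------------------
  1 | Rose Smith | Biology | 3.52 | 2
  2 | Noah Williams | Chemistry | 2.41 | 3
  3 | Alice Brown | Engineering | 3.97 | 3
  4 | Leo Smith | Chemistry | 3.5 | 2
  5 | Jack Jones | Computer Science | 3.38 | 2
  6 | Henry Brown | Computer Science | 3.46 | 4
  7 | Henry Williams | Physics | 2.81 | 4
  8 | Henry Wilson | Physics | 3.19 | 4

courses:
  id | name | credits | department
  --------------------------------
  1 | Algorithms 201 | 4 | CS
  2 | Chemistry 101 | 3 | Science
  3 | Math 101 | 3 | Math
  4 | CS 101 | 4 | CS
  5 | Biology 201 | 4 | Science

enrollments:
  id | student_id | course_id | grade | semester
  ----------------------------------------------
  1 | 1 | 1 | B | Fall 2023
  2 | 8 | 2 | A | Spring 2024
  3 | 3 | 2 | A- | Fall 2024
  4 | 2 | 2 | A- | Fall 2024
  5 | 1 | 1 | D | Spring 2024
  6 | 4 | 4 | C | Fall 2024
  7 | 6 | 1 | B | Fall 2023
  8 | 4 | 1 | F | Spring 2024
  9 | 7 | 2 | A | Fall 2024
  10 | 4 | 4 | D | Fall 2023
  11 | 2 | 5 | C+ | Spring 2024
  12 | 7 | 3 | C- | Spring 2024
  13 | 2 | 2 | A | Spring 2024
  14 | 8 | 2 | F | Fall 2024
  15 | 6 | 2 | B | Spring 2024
SELECT name, credits FROM courses WHERE credits BETWEEN 4 AND 4

Execution result:
name | credits
Algorithms 201 | 4
CS 101 | 4
Biology 201 | 4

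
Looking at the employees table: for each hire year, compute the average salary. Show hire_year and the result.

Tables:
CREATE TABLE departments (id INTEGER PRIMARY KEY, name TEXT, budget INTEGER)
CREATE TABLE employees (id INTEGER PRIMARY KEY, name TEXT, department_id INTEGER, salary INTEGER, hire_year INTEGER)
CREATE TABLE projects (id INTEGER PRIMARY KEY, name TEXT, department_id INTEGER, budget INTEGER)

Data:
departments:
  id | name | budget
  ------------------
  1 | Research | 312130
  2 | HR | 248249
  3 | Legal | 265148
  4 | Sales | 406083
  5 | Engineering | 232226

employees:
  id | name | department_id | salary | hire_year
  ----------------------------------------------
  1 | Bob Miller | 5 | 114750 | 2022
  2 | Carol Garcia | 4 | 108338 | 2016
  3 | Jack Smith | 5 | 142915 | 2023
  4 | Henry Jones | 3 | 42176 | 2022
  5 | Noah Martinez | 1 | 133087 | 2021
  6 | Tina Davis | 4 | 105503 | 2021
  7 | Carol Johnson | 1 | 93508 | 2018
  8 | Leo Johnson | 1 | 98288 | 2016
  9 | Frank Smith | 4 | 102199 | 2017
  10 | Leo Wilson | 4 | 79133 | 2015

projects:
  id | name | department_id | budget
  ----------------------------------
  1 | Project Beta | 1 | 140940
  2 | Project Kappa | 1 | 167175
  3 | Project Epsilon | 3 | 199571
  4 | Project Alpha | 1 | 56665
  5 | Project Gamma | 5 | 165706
SELECT hire_year, AVG(salary) AS avg_salary FROM employees GROUP BY hire_year

Execution result:
hire_year | avg_salary
2015 | 79133.00
2016 | 103313.00
2017 | 102199.00
2018 | 93508.00
2021 | 119295.00
2022 | 78463.00
2023 | 142915.00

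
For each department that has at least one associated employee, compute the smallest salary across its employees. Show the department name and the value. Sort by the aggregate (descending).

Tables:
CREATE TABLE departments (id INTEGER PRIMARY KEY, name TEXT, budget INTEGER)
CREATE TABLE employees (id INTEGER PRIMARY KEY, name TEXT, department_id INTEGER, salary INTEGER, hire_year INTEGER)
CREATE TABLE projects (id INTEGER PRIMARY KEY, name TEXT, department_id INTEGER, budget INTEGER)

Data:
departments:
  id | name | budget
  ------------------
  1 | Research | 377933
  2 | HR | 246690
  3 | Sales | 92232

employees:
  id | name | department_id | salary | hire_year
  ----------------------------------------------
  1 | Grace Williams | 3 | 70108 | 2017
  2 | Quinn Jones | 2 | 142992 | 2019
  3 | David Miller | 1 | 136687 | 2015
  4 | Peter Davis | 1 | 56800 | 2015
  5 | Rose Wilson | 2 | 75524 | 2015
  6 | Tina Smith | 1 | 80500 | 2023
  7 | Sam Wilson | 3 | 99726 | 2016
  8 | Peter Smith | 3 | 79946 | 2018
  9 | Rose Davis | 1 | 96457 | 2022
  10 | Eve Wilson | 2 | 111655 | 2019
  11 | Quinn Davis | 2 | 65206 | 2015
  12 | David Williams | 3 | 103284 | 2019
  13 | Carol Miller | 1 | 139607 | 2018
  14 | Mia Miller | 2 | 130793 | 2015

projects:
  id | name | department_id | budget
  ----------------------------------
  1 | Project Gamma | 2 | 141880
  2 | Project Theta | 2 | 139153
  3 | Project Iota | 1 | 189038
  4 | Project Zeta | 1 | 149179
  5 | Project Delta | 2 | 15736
SELECT p.name, MIN(c.salary) AS min_salary FROM employees c JOIN departments p ON c.department_id = p.id GROUP BY p.id, p.name ORDER BY min_salary DESC

Execution result:
name | min_salary
Sales | 70108
HR | 65206
Research | 56800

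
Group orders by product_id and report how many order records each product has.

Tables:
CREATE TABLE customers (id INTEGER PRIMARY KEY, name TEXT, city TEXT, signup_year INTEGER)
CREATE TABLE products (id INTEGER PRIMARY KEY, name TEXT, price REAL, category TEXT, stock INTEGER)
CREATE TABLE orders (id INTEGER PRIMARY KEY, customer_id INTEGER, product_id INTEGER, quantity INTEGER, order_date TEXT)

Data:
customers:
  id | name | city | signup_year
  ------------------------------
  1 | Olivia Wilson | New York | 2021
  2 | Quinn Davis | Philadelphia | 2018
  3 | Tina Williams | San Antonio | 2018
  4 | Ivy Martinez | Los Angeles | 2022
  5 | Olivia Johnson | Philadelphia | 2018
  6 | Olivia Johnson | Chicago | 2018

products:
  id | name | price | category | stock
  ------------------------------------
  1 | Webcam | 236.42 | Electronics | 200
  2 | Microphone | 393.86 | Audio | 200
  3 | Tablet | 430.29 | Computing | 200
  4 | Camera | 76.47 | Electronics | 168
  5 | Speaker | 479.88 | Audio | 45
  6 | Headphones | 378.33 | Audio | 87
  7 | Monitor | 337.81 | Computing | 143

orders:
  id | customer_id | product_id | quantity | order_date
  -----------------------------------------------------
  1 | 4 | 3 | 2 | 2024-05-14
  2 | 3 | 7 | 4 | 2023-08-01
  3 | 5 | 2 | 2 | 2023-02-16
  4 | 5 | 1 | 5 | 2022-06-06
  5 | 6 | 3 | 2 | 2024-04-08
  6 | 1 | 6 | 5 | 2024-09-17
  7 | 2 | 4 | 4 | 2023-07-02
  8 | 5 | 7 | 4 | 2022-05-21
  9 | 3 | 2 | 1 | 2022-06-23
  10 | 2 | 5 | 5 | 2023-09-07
SELECT product_id, COUNT(*) AS order_count FROM orders GROUP BY product_id

Execution result:
product_id | order_count
1 | 1
2 | 2
3 | 2
4 | 1
5 | 1
6 | 1
7 | 2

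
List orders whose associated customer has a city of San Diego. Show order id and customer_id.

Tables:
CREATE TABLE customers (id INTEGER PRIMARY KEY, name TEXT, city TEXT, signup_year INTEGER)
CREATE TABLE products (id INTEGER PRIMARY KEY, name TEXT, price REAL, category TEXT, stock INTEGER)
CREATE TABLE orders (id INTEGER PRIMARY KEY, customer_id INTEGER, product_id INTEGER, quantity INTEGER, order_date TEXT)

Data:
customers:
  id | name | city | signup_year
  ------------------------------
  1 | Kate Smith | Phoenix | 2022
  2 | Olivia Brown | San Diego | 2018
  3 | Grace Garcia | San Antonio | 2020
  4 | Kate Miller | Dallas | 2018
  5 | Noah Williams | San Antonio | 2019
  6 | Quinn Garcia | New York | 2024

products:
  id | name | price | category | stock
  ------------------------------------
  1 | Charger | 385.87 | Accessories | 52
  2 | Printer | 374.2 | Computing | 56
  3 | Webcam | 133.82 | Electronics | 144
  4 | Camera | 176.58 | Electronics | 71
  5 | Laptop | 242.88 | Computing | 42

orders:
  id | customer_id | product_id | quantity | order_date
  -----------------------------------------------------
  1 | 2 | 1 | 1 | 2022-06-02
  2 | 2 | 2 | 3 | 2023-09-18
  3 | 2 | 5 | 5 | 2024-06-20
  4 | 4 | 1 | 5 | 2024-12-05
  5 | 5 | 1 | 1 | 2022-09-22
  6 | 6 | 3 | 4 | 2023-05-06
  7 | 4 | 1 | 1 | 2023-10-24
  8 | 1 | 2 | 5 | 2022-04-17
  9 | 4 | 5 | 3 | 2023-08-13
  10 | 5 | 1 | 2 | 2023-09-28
SELECT id, customer_id FROM orders WHERE customer_id IN (SELECT id FROM customers WHERE city = 'San Diego')

Execution result:
id | customer_id
1 | 2
2 | 2
3 | 2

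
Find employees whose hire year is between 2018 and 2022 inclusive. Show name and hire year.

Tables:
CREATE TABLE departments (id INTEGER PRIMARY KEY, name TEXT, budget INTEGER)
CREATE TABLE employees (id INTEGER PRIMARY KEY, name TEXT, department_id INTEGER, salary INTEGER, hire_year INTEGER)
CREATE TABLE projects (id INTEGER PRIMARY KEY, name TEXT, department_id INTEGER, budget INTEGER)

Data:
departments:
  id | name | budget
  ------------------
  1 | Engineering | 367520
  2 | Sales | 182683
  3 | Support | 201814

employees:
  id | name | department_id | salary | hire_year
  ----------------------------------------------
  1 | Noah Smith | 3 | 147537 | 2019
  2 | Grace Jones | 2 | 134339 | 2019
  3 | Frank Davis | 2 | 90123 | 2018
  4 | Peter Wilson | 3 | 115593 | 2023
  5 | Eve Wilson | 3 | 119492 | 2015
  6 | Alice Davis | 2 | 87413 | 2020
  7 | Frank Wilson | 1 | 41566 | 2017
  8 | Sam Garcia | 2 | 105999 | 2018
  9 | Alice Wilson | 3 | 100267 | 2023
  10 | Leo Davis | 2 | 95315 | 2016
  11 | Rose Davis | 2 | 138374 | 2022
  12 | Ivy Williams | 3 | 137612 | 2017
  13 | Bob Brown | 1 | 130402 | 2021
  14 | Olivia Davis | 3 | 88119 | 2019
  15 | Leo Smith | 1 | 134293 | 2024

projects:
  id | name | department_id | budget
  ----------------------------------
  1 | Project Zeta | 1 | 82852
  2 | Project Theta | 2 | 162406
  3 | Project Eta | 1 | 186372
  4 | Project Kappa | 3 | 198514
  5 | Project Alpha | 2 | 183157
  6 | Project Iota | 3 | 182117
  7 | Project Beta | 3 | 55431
SELECT name, hire_year FROM employees WHERE hire_year BETWEEN 2018 AND 2022

Execution result:
name | hire_year
Noah Smith | 2019
Grace Jones | 2019
Frank Davis | 2018
Alice Davis | 2020
Sam Garcia | 2018
Rose Davis | 2022
Bob Brown | 2021
Olivia Davis | 2019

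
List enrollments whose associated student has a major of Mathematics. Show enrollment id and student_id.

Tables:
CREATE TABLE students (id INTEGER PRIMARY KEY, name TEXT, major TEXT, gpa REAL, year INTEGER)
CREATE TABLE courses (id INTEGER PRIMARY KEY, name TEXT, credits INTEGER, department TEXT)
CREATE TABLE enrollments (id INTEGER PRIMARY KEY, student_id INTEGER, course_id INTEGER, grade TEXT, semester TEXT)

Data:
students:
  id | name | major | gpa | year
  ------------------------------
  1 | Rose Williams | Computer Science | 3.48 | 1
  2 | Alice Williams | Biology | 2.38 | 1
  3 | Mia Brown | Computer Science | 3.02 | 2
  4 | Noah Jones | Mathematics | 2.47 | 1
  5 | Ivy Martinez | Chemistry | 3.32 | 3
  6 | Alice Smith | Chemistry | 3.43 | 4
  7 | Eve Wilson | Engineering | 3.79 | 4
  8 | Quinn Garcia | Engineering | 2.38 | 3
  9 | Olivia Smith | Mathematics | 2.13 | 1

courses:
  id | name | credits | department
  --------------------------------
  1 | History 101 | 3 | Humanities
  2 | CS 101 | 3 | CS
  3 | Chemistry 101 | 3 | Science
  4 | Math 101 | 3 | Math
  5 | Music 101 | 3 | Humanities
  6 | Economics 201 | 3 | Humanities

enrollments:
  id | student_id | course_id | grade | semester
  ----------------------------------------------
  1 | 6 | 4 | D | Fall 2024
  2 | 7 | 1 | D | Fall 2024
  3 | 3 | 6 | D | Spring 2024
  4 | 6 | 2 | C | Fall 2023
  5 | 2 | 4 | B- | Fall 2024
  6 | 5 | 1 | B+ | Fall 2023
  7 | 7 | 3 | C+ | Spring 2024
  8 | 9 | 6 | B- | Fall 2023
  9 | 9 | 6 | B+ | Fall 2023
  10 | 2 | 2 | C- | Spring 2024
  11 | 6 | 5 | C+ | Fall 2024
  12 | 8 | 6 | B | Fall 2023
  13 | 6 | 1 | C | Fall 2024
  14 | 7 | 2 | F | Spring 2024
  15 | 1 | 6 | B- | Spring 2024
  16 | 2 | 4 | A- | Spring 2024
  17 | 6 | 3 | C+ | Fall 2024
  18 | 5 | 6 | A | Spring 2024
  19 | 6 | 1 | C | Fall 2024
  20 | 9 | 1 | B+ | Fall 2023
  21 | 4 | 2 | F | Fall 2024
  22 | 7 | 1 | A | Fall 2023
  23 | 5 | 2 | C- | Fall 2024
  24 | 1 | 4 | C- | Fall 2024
SELECT id, student_id FROM enrollments WHERE student_id IN (SELECT id FROM students WHERE major = 'Mathematics')

Execution result:
id | student_id
8 | 9
9 | 9
20 | 9
21 | 4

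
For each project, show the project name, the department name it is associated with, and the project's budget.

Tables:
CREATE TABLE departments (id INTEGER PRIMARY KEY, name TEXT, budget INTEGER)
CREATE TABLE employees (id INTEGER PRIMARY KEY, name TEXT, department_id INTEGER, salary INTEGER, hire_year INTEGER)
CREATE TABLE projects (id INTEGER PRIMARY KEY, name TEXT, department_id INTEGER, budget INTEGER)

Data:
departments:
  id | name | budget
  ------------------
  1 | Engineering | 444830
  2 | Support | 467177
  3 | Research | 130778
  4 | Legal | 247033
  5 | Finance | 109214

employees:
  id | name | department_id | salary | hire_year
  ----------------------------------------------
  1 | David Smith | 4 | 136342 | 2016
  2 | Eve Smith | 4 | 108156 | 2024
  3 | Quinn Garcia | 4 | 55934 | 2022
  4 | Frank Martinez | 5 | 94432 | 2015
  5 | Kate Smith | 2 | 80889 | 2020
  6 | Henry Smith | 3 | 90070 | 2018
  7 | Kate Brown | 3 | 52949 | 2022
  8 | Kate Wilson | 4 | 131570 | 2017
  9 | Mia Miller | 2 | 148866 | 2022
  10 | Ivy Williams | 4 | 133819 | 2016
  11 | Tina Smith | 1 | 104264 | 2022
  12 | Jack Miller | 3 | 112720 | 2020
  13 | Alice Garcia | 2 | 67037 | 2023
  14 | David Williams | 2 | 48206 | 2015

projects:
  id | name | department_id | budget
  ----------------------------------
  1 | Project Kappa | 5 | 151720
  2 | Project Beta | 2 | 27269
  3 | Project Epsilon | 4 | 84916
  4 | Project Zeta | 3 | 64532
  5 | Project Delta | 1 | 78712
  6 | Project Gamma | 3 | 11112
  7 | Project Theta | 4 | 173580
SELECT c.name, p.name AS department, c.budget FROM projects c JOIN departments p ON c.department_id = p.id

Execution result:
name | department | budget
Project Kappa | Finance | 151720
Project Beta | Support | 27269
Project Epsilon | Legal | 84916
Project Zeta | Research | 64532
Project Delta | Engineering | 78712
Project Gamma | Research | 11112
Project Theta | Legal | 173580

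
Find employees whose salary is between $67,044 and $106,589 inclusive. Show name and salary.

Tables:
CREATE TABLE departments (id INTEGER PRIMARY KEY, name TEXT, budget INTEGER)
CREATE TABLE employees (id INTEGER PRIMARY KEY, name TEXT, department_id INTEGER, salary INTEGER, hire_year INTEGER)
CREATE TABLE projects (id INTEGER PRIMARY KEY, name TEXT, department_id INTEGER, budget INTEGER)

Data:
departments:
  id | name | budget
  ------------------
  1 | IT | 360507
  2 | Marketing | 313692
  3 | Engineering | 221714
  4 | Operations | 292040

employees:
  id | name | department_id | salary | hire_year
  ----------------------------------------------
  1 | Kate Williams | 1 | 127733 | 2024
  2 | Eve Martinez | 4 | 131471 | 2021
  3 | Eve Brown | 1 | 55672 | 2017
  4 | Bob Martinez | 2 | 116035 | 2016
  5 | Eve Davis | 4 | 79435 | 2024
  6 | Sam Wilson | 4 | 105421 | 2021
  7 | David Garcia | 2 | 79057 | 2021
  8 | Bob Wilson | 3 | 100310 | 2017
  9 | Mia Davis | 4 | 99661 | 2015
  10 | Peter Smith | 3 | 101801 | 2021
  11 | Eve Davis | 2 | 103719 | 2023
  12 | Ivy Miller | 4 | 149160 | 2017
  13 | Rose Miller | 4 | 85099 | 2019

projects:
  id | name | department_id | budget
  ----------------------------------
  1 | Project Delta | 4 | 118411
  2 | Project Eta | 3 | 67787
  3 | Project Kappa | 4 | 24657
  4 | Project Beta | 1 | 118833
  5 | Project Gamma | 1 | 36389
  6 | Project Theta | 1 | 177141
SELECT name, salary FROM employees WHERE salary BETWEEN 67044 AND 106589

Execution result:
name | salary
Eve Davis | 79435
Sam Wilson | 105421
David Garcia | 79057
Bob Wilson | 100310
Mia Davis | 99661
Peter Smith | 101801
Eve Davis | 103719
Rose Miller | 85099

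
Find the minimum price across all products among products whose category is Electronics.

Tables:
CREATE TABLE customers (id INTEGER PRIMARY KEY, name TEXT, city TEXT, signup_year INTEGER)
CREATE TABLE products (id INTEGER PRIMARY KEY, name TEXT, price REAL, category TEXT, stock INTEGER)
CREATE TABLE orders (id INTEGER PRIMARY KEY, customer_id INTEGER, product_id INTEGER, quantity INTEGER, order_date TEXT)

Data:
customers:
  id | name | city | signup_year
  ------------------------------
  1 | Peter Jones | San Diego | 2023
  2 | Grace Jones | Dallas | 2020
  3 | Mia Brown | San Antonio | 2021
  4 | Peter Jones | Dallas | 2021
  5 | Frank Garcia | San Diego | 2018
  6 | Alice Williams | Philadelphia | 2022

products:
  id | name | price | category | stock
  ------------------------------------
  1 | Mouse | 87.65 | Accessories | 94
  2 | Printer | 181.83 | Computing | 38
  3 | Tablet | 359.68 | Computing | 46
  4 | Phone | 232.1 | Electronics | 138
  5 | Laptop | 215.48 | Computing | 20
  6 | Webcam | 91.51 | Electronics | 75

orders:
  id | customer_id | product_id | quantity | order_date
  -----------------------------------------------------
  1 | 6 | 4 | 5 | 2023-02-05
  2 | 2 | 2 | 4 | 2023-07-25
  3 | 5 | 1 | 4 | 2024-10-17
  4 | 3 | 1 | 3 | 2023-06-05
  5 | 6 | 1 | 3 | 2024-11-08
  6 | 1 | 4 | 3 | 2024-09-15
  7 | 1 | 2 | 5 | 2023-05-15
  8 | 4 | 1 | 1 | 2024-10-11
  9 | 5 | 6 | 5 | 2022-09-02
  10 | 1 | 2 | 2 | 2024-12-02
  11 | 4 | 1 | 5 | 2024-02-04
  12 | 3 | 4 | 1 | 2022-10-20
SELECT MIN(price) FROM products WHERE category = 'Electronics'

Execution result:
91.51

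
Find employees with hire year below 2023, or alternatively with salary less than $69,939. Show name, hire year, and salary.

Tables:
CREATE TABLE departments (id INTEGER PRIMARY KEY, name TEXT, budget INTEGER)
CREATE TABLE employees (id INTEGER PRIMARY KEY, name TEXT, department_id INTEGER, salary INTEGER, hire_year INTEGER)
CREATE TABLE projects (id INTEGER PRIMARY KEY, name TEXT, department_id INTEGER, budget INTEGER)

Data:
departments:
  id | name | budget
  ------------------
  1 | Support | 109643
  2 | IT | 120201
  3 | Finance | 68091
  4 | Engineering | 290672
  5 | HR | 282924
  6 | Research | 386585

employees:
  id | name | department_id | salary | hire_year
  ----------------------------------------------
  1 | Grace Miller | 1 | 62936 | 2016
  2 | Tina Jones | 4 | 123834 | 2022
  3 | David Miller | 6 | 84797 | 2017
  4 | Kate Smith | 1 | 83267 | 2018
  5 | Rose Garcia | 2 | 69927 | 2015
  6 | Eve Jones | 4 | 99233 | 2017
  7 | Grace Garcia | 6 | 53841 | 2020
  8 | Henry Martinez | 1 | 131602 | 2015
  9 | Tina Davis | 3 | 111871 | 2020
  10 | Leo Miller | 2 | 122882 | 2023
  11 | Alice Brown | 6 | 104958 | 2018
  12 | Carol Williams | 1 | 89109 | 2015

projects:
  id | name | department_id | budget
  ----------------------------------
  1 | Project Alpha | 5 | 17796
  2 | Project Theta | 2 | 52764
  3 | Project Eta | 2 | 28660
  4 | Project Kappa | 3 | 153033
SELECT name, hire_year, salary FROM employees WHERE hire_year < 2023 OR salary < 69939

Execution result:
name | hire_year | salary
Grace Miller | 2016 | 62936
Tina Jones | 2022 | 123834
David Miller | 2017 | 84797
Kate Smith | 2018 | 83267
Rose Garcia | 2015 | 69927
Eve Jones | 2017 | 99233
Grace Garcia | 2020 | 53841
Henry Martinez | 2015 | 131602
Tina Davis | 2020 | 111871
Alice Brown | 2018 | 104958
Carol Williams | 2015 | 89109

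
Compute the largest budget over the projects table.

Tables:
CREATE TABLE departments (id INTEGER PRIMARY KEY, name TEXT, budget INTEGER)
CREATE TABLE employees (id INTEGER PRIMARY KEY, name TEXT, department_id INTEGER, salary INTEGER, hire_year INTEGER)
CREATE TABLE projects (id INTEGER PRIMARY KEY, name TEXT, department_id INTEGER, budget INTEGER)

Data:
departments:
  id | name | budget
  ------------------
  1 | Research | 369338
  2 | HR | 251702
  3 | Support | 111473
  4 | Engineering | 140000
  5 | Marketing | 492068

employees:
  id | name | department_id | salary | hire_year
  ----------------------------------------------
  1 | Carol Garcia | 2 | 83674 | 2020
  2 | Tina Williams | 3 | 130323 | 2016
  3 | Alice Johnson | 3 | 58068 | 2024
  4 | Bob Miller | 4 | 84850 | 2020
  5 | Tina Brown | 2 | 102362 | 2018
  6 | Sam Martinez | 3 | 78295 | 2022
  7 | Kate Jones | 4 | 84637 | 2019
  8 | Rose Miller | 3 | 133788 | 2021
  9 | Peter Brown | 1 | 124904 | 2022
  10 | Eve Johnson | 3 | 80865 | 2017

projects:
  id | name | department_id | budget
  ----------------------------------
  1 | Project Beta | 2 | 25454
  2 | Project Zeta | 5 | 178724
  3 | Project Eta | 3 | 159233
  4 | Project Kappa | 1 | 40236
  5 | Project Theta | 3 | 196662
SELECT MAX(budget) FROM projects

Execution result:
196662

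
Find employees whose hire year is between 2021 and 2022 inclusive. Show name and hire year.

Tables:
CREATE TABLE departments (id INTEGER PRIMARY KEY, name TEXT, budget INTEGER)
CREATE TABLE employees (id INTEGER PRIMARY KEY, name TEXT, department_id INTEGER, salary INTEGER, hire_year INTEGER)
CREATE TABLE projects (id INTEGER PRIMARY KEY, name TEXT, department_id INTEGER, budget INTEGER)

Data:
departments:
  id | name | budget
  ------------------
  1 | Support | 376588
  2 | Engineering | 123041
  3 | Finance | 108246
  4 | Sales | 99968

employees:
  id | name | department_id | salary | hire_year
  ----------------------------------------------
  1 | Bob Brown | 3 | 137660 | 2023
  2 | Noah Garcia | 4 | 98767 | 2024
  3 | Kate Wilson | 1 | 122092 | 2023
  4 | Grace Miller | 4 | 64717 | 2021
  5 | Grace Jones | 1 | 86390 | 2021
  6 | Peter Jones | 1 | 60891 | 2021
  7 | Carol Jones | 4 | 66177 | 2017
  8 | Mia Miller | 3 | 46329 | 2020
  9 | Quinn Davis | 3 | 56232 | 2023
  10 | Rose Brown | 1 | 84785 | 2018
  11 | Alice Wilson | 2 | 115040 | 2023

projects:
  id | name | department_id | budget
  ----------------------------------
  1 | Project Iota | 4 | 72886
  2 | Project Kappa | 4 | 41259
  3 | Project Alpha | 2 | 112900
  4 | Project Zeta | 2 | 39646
SELECT name, hire_year FROM employees WHERE hire_year BETWEEN 2021 AND 2022

Execution result:
name | hire_year
Grace Miller | 2021
Grace Jones | 2021
Peter Jones | 2021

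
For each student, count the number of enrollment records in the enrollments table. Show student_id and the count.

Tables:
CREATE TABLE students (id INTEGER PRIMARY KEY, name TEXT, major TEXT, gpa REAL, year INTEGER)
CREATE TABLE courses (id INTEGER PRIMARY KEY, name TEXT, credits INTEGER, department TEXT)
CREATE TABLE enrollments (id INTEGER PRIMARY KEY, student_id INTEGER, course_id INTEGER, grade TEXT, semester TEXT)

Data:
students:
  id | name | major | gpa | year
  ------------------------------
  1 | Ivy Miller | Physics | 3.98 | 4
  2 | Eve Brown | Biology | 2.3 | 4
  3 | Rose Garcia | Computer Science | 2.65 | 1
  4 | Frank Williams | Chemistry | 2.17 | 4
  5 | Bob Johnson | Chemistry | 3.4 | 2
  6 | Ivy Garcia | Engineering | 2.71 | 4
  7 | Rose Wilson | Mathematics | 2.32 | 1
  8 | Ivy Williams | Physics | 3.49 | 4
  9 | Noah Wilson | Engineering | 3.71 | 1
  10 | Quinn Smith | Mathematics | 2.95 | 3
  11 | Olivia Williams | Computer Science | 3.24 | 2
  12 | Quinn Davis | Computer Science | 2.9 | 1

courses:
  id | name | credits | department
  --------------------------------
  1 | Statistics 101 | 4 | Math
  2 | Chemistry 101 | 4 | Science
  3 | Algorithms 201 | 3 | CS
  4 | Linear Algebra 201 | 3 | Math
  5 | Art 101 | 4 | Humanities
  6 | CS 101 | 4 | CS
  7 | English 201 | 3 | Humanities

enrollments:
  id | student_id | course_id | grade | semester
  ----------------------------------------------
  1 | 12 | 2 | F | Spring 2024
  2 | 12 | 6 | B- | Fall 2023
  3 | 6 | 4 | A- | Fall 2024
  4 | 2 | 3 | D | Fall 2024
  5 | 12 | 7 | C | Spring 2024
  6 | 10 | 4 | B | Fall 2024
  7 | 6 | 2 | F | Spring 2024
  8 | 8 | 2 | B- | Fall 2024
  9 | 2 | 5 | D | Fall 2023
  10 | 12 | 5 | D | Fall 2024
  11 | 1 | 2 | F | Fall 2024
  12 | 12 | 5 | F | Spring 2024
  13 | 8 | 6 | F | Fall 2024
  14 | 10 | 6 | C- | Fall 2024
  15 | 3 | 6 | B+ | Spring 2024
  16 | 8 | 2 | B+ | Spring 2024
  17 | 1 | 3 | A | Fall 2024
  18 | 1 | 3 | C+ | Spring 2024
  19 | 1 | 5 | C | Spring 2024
SELECT student_id, COUNT(*) AS enrollment_count FROM enrollments GROUP BY student_id

Execution result:
student_id | enrollment_count
1 | 4
2 | 2
3 | 1
6 | 2
8 | 3
10 | 2
12 | 5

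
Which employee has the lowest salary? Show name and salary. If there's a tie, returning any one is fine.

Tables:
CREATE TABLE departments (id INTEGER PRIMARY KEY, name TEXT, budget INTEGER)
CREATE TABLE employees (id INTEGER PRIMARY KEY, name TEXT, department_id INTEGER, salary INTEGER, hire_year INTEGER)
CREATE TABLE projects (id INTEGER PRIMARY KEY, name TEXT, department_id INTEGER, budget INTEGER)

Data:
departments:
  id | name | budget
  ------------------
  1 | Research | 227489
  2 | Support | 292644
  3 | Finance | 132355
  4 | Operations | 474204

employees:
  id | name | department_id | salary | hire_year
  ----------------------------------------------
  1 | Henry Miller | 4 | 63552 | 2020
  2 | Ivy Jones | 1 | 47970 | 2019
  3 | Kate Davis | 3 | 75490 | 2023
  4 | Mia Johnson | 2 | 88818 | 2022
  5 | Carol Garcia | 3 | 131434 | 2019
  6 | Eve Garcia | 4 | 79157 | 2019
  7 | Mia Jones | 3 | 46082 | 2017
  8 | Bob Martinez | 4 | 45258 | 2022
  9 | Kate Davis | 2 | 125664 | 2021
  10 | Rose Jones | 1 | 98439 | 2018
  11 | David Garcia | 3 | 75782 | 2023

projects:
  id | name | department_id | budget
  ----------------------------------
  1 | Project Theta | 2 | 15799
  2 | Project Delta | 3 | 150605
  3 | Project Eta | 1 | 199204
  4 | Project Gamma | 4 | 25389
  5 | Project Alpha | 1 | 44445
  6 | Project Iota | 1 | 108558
SELECT name, salary FROM employees ORDER BY salary ASC LIMIT 1

Execution result:
name | salary
Bob Martinez | 45258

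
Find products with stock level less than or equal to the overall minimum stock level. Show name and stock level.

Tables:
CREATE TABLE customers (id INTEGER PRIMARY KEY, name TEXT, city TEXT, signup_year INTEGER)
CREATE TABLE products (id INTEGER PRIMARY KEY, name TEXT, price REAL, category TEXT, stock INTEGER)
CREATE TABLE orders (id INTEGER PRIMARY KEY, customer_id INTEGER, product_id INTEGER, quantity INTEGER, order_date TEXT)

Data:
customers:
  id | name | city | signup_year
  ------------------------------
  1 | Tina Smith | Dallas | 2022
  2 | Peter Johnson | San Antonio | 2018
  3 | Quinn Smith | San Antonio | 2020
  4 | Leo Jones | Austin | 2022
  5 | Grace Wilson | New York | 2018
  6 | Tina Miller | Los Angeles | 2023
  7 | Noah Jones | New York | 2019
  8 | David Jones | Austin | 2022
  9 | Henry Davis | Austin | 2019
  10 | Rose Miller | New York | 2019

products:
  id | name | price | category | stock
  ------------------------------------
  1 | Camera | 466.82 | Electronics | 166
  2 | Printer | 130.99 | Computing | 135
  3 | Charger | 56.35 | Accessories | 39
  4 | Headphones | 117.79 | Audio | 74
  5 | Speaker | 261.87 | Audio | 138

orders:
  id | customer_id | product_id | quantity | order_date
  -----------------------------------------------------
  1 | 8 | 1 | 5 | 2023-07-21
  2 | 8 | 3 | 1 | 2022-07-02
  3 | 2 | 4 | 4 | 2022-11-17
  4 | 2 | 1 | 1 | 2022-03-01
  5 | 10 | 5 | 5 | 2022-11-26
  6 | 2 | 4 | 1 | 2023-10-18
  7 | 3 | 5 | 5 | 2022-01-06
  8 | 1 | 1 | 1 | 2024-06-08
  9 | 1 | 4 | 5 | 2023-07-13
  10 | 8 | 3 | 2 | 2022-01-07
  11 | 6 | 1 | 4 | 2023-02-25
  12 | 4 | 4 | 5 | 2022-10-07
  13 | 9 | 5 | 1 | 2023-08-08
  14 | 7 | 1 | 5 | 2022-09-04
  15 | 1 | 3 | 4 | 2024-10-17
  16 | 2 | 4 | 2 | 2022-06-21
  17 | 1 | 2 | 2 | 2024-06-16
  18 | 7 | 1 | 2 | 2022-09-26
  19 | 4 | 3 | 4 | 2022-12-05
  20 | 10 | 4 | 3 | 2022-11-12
SELECT name, stock FROM products WHERE stock <= (SELECT MIN(stock) FROM products)

Execution result:
name | stock
Charger | 39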